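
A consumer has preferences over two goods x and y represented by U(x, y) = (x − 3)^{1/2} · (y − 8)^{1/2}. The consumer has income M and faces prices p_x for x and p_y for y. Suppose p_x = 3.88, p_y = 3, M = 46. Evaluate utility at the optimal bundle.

MRS = (y−8)/(x−3). Tangency with p_x/p_y gives y−8 = (p_x/p_y)·(x−3).
After buying the subsistence bundle (3, 8), a share 0.5 of the remaining income goes to x: x* = 3 + 0.5·(M − 3p_x − 8p_y)/p_x.
Discretionary income = 46 − 3·3.88 − 8·3 = 10.36; x* = 3 + 0.5·10.36/3.88 = 4.3351; y* = 8 + 0.5·10.36/3 = 9.7267.
Utility at the optimum: U(4.3351, 9.7267) = 1.5183.

V = 1.5183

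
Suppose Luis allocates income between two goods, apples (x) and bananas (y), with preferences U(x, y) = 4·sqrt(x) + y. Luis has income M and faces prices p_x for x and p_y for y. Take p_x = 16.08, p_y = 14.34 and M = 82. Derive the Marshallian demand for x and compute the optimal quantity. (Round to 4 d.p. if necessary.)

x* = 3.1812

MU_x = 2/√x, MU_y = 1. Tangency: 2/√x = p_x/p_y.
Solve: √x = 2·p_y/p_x, so x*(p_x,p_y) = (2·p_y/p_x)², and y* = (M − p_x·x*)/p_y.
Plugging in: x* = (2·14.34/16.08)² = 3.1812.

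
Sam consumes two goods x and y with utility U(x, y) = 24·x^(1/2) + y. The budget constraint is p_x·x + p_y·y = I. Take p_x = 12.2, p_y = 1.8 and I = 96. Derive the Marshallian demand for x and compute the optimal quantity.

x* = 3.1346

MU_x = 12/√x, MU_y = 1. Tangency: 12/√x = p_x/p_y.
Thus x* = (12·p_y/p_x)² — independent of I — with the rest of income spent on y.
Plugging in: x* = (12·1.8/12.2)² = 3.1346.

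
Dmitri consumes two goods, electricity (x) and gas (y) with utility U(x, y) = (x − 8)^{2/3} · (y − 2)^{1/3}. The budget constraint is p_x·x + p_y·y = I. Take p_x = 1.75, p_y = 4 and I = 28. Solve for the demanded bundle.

x* = 10.2857, y* = 2.5

Let x' = x−8, y' = y−2. MRS = 2·y'/x' = p_x/p_y.
After buying the subsistence bundle (8, 2), a share 2/3 of the remaining income goes to x: x* = 8 + 2/3·(I − 8p_x − 2p_y)/p_x.
Discretionary income = 28 − 8·1.75 − 2·4 = 6; x* = 8 + 2/3·6/1.75 = 10.2857; y* = 2 + 1/3·6/4 = 2.5.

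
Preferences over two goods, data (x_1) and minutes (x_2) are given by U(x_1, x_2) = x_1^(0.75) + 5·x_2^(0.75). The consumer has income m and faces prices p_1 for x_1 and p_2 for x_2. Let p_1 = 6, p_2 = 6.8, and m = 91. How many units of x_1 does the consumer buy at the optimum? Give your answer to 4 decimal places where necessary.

x_1* = 0.0352

MU_x_1 ∝ x_1^(-0.25), MU_x_2 ∝ 5·x_2^(-0.25), so MRS = (1/5)·(x_2/x_1)^(0.25) = p_1/p_2.
Solve for the ratio: x_2/x_1 = [5·p_1/p_2]^(4).
With the ratio pinned down, the budget gives x_1* = m/(p_1 + p_2·(x_2/x_1)) and x_2* = (x_2/x_1)·x_1*.
Numerically x_2/x_1 = 378.834365, so x_1* = 91/(6 + 6.8·378.834365) = 0.0352.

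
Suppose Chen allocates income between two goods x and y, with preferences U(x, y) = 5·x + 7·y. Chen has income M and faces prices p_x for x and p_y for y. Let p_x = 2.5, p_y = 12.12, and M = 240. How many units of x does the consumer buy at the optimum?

Linear utility — the consumer picks whichever good has higher MU/price: 5/2.5 = 2 vs 7/12.12 = 0.5776.
x gives more utility per dollar, so spend all income on x: x* = M/p_x, y* = 0.
Numerically: x* = 96, y* = 0.

x* = 96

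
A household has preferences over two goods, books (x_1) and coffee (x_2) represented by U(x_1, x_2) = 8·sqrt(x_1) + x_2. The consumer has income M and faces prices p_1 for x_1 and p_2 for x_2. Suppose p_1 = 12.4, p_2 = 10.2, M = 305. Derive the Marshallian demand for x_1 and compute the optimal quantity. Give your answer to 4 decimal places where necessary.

x_1* = 10.8262

Utility is quasi-linear in x_2; the FOC for x_1 is 4/√x_1 = p_1/p_2.
Solve: √x_1 = 4·p_2/p_1, so x_1*(p_1,p_2) = (4·p_2/p_1)², and x_2* = (M − p_1·x_1*)/p_2.
Plugging in: x_1* = (4·10.2/12.4)² = 10.8262.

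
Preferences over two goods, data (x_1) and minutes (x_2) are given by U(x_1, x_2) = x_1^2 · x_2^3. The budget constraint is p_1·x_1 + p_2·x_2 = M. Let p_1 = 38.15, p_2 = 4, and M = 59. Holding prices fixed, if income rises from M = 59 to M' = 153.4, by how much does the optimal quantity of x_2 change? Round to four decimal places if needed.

The MRS is (2/3)·x_2/x_1. Set MRS = p_1/p_2.
So 2·p_2·x_2 = 3·p_1·x_1; combined with the budget, a share 0.4 of income goes to x_1.
Demand: x_1*(p_1,p_2,M) = 0.4·M/p_1 and x_2* = 0.6·M/p_2.
At p_1=38.15, p_2=4, M=59: x_2* = 0.6·59/4 = 8.85.
At M' = 153.4: x_2* = 23.01. Change: 23.01 − 8.85 = 14.16.

Δx_2* = 14.16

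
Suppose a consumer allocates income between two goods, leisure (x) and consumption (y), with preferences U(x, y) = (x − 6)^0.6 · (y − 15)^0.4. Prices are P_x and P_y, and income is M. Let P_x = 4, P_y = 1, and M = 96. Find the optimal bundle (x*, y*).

x* = 14.55, y* = 37.8

Let x' = x−6, y' = y−15. MRS = (3/2)·y'/x' = P_x/P_y.
After buying the subsistence bundle (6, 15), a share 0.6 of the remaining income goes to x: x* = 6 + 0.6·(M − 6P_x − 15P_y)/P_x.
Discretionary income = 96 − 6·4 − 15·1 = 57; x* = 6 + 0.6·57/4 = 14.55; y* = 15 + 0.4·57/1 = 37.8.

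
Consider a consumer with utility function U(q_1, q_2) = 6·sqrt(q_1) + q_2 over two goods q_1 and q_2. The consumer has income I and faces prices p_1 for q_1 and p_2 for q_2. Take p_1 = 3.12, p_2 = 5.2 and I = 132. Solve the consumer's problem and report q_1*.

Thus q_1* = (3·p_2/p_1)² — independent of I — with the rest of income spent on q_2.
Plugging in: q_1* = (3·5.2/3.12)² = 25.

q_1* = 25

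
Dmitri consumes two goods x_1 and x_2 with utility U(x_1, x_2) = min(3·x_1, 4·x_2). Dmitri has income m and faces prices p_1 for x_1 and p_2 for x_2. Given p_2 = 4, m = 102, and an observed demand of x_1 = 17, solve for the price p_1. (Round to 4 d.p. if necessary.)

p_1 = 3

With perfect complements, no substitution: consume in ratio x_1:x_2 = 4:3.
Budget: p_1·x_1 + p_2·(3/4)·x_1 = m, so (4·p_1 + 3·p_2)·x_1 = 4·m.
Demand: x_1*(p_1,p_2,m) = 4·m/(4·p_1 + 3·p_2), x_2* = 3·m/(4·p_1 + 3·p_2).
Set x_1* = 17 in the demand function and solve for p_1: p_1 = 3.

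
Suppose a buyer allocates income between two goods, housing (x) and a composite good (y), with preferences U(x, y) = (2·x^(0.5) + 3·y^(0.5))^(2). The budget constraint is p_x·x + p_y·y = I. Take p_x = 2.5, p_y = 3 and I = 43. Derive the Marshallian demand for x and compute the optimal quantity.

Substitute y = (y/x)·x into the budget: x* = I/(p_x + p_y·(y/x)).
Numerically y/x = 1.5625, so x* = 43/(2.5 + 3·1.5625) = 5.9826.

x* = 5.9826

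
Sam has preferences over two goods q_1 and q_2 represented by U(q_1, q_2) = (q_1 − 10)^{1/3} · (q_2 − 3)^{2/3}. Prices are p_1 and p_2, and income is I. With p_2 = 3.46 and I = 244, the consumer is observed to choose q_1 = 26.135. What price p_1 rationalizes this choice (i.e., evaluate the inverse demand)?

p_1 = 4

This is Cobb-Douglas in (q_1−10, q_2−3): tangency gives 1/3·p_2·(q_2−3) = 2/3·p_1·(q_1−10).
Substituting into the budget: q_1* = 10 + 1/3·(I − 10·p_1 − 3·p_2)/p_1, and q_2* = 3 + 2/3·(…)/p_2.
Set q_1* = 26.135 in the demand function and solve for p_1: p_1 = 4.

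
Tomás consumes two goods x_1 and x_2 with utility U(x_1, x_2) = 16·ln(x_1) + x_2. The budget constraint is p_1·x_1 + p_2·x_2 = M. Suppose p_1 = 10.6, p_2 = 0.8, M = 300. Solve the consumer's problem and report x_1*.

x_1* = 1.2075

Set MRS = p_1/p_2: (16/x_1)/1 = p_1/p_2.
So x_1*(p_1,p_2) = 16·p_2/p_1, independent of income; and x_2* = (M − 16·p_2)/p_2.
At the given prices: x_1* = 16·0.8/10.6 = 1.2075.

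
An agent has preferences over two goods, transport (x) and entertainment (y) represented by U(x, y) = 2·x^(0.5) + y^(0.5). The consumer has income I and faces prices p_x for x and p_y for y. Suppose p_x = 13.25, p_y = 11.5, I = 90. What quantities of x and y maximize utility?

Numerically y/x = 0.331876, so x* = 90/(13.25 + 11.5·0.331876) = 5.2735 and y* = 0.331876·5.2735 = 1.7501.

x* = 5.2735, y* = 1.7501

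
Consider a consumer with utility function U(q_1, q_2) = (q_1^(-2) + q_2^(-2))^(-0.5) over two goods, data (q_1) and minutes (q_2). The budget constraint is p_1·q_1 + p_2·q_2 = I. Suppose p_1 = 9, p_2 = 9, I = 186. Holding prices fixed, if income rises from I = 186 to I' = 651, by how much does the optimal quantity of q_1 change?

Δq_1* = 25.8333

MRS = MU_q_1/MU_q_2 = (q_2/q_1)^(3). Set equal to p_1/p_2.
Solve for the ratio: q_2/q_1 = [p_1/p_2]^(1/3).
Substitute q_2 = (q_2/q_1)·q_1 into the budget: q_1* = I/(p_1 + p_2·(q_2/q_1)).
Numerically q_2/q_1 = 1, so q_1* = 186/(9 + 9·1) = 10.3333.
At I' = 651: q_1* = 36.1667. Change: 36.1667 − 10.3333 = 25.8333.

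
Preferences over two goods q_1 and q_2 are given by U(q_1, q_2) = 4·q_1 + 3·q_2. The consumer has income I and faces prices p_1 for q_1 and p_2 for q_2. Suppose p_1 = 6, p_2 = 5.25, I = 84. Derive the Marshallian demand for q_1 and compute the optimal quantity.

Linear utility — the consumer picks whichever good has higher MU/price: 4/6 = 0.6667 vs 3/5.25 = 0.5714.
q_1 gives more utility per dollar, so spend all income on q_1: q_1* = I/p_1, q_2* = 0.
Numerically: q_1* = 14, q_2* = 0.

q_1* = 14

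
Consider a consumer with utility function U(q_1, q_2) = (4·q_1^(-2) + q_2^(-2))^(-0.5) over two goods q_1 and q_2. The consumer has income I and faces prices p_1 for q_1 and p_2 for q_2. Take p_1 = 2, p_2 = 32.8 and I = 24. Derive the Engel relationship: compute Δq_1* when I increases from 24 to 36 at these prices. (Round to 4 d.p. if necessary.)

MRS = MU_q_1/MU_q_2 = 4·(q_2/q_1)^(3). Set equal to p_1/p_2.
Solve for the ratio: q_2/q_1 = [(1/4)·p_1/p_2]^(1/3).
With the ratio pinned down, the budget gives q_1* = I/(p_1 + p_2·(q_2/q_1)) and q_2* = (q_2/q_1)·q_1*.
Numerically q_2/q_1 = 0.247951, so q_1* = 24/(2 + 32.8·0.247951) = 2.3685.
At I' = 36: q_1* = 3.5528. Change: 3.5528 − 2.3685 = 1.1843.

Δq_1* = 1.1843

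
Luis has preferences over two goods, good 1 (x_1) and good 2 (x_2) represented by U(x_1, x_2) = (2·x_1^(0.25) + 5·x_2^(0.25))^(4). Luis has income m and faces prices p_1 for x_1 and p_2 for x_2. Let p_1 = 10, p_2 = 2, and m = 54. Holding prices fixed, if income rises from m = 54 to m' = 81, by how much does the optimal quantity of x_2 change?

Δx_2* = 11.5153

MRS = MU_x_1/MU_x_2 = (2/5)·(x_2/x_1)^(0.75). Set equal to p_1/p_2.
Solve for the ratio: x_2/x_1 = [(5/2)·p_1/p_2]^(4/3).
Substitute x_2 = (x_2/x_1)·x_1 into the budget: x_1* = m/(p_1 + p_2·(x_2/x_1)).
Numerically x_2/x_1 = 29.00993, so x_1* = 54/(10 + 2·29.00993) = 0.7939 and x_2* = 29.00993·0.7939 = 23.0306.
At m' = 81: x_2* = 34.5459. Change: 34.5459 − 23.0306 = 11.5153.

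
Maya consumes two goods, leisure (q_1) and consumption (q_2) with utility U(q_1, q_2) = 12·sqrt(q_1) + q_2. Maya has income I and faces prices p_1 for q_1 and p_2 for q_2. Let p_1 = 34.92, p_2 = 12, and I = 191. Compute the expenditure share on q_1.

Thus q_1* = (6·p_2/p_1)² — independent of I — with the rest of income spent on q_2.
Plugging in: q_1* = (6·12/34.92)² = 4.2512, q_2* = 3.5455.
Expenditure on q_1: 34.92·4.2512 = 148.4536; share = 0.7772.

share on q_1 = 0.7772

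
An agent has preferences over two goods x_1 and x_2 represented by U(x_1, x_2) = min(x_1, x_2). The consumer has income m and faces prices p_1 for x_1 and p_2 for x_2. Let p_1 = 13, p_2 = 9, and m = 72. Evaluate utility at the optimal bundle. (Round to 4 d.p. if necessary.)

With perfect complements, no substitution: consume in ratio x_1:x_2 = 1:1.
Budget: p_1·x_1 + p_2·x_1 = m, so (p_1 + p_2)·x_1 = m.
Demand: x_1*(p_1,p_2,m) = m/(p_1 + p_2), x_2* = m/(p_1 + p_2).
Here 13 + 9 = 22, giving x_1* = 3.2727 and x_2* = 3.2727.
Utility at the optimum: U(3.2727, 3.2727) = 3.2727.

V = 3.2727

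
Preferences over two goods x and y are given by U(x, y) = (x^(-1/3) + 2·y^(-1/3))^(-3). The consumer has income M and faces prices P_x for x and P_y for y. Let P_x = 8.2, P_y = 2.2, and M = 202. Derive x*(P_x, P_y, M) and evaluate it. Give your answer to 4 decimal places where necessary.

x* = 11.1447

MRS = MU_x/MU_y = (1/2)·(y/x)^(4/3). Set equal to P_x/P_y.
Solve for the ratio: y/x = [2·P_x/P_y]^(0.75).
Substitute y = (y/x)·x into the budget: x* = M/(P_x + P_y·(y/x)).
Numerically y/x = 4.511447, so x* = 202/(8.2 + 2.2·4.511447) = 11.1447.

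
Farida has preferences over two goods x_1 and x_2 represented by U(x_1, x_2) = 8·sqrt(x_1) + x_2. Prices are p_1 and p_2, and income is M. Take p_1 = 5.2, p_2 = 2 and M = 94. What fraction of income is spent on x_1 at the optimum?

share on x_1 = 0.1309

Set MRS = p_1/p_2: 4·x_1^(−1/2) = p_1/p_2.
Thus x_1* = (4·p_2/p_1)² — independent of M — with the rest of income spent on x_2.
Plugging in: x_1* = (4·2/5.2)² = 2.3669, x_2* = 40.8462.
Expenditure on x_1: 5.2·2.3669 = 12.3077; share = 0.1309.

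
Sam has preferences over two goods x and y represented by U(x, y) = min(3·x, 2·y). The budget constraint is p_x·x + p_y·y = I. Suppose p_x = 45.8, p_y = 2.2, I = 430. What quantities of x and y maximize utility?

With perfect complements, no substitution: consume in ratio x:y = 2:3.
Budget: p_x·x + p_y·(3/2)·x = I, so (2·p_x + 3·p_y)·x = 2·I.
Demand: x*(p_x,p_y,I) = 2·I/(2·p_x + 3·p_y), y* = 3·I/(2·p_x + 3·p_y).
Here 2·45.8 + 3·2.2 = 98.2, giving x* = 8.7576 and y* = 13.1365.

x* = 8.7576, y* = 13.1365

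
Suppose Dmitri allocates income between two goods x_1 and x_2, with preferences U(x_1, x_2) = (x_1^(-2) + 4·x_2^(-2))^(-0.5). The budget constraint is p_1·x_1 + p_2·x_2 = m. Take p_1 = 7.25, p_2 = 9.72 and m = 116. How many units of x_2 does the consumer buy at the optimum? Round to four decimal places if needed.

MRS = MU_x_1/MU_x_2 = (1/4)·(x_2/x_1)^(3). Set equal to p_1/p_2.
Hence x_2/x_1 = (4·p_1/p_2)^(1/(3)), i.e. raised to the 1/3 power.
With the ratio pinned down, the budget gives x_1* = m/(p_1 + p_2·(x_2/x_1)) and x_2* = (x_2/x_1)·x_1*.
Numerically x_2/x_1 = 1.439607, so x_1* = 116/(7.25 + 9.72·1.439607) = 5.4606 and x_2* = 1.439607·5.4606 = 7.8612.

x_2* = 7.8612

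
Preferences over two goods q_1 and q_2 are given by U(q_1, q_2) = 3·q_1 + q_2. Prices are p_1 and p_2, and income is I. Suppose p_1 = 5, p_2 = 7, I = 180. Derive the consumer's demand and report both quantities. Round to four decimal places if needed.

q_1* = 36, q_2* = 0

Linear utility — the consumer picks whichever good has higher MU/price: 3/5 = 0.6 vs 1/7 = 0.1429.
q_1 gives more utility per dollar, so spend all income on q_1: q_1* = I/p_1, q_2* = 0.
Numerically: q_1* = 36, q_2* = 0.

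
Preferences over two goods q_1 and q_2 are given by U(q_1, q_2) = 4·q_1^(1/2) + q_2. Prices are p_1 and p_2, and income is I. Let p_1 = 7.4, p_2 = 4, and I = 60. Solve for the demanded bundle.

Utility is quasi-linear in q_2; the FOC for q_1 is 2/√q_1 = p_1/p_2.
Thus q_1* = (2·p_2/p_1)² — independent of I — with the rest of income spent on q_2.
Plugging in: q_1* = (2·4/7.4)² = 1.1687, q_2* = 12.8378.

q_1* = 1.1687, q_2* = 12.8378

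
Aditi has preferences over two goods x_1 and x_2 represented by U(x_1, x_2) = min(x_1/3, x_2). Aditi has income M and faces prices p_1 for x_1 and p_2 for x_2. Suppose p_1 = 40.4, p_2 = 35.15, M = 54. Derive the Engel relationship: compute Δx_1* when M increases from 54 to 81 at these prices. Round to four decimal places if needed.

With perfect complements, no substitution: consume in ratio x_1:x_2 = 3:1.
Budget: p_1·x_1 + p_2·(1/3)·x_1 = M, so (3·p_1 + p_2)·x_1 = 3·M.
Demand: x_1*(p_1,p_2,M) = 3·M/(3·p_1 + p_2), x_2* = M/(3·p_1 + p_2).
Here 3·40.4 + 35.15 = 156.35, giving x_1* = 1.0361.
At M' = 81: x_1* = 1.5542. Change: 1.5542 − 1.0361 = 0.5181.

Δx_1* = 0.5181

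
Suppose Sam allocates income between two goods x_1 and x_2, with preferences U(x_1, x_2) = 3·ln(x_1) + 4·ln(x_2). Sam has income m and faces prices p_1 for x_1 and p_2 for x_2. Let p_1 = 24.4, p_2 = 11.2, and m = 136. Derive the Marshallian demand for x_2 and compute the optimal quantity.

x_2* = 6.9388

The MRS is (3/4)·x_2/x_1. Set MRS = p_1/p_2.
Rearranging, p_2·x_2 = (4/3)·p_1·x_1. Substituting into the budget gives p_1·x_1·(1 + (4/3)) = m.
Demand: x_1*(p_1,p_2,m) = 3/7·m/p_1 and x_2* = 4/7·m/p_2.
At p_1=24.4, p_2=11.2, m=136: x_2* = 4/7·136/11.2 = 6.9388.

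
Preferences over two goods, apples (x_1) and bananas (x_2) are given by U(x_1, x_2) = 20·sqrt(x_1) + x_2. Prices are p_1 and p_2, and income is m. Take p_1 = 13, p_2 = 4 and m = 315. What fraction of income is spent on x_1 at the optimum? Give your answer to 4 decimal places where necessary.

share on x_1 = 0.3907

Plugging in: x_1* = (10·4/13)² = 9.4675, x_2* = 47.9808.
Expenditure on x_1: 13·9.4675 = 123.0769; share = 0.3907.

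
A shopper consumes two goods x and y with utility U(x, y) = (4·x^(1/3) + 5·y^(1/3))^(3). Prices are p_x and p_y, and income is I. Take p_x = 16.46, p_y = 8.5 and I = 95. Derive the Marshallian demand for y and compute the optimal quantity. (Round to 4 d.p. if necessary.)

y* = 7.3811

From the CES first-order condition, (4/5)·(y/x)^(2/3) = p_x/p_y.
Hence y/x = ((5/4)·p_x/p_y)^(1/(2/3)), i.e. raised to the 1.5 power.
Substitute y = (y/x)·x into the budget: x* = I/(p_x + p_y·(y/x)).
Numerically y/x = 3.766009, so x* = 95/(16.46 + 8.5·3.766009) = 1.9599 and y* = 3.766009·1.9599 = 7.3811.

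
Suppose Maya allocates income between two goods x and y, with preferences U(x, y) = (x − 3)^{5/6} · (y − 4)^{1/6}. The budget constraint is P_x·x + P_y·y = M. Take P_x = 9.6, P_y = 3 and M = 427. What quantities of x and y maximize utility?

This is Cobb-Douglas in (x−3, y−4): tangency gives 5/6·P_y·(y−4) = 1/6·P_x·(x−3).
After buying the subsistence bundle (3, 4), a share 5/6 of the remaining income goes to x: x* = 3 + 5/6·(M − 3P_x − 4P_y)/P_x.
Discretionary income = 427 − 3·9.6 − 4·3 = 386.2; x* = 3 + 5/6·386.2/9.6 = 36.5243; y* = 4 + 1/6·386.2/3 = 25.4556.

x* = 36.5243, y* = 25.4556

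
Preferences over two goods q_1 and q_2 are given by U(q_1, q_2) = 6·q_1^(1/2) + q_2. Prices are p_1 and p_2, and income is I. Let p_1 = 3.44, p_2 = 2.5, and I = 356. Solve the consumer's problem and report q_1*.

q_1* = 4.7534

MU_q_1 = 3/√q_1, MU_q_2 = 1. Tangency: 3/√q_1 = p_1/p_2.
Solve: √q_1 = 3·p_2/p_1, so q_1*(p_1,p_2) = (3·p_2/p_1)², and q_2* = (I − p_1·q_1*)/p_2.
Plugging in: q_1* = (3·2.5/3.44)² = 4.7534.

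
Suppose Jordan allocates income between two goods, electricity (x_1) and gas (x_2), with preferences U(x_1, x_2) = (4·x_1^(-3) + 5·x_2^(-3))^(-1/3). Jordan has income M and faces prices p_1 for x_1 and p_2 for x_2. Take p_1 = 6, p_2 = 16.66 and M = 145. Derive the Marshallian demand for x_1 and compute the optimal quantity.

x_1* = 7.3804

MU_x_1 ∝ 4·x_1^(-4), MU_x_2 ∝ 5·x_2^(-4), so MRS = (4/5)·(x_2/x_1)^(4) = p_1/p_2.
Solve for the ratio: x_2/x_1 = [(5/4)·p_1/p_2]^(0.25).
Substitute x_2 = (x_2/x_1)·x_1 into the budget: x_1* = M/(p_1 + p_2·(x_2/x_1)).
Numerically x_2/x_1 = 0.819118, so x_1* = 145/(6 + 16.66·0.819118) = 7.3804.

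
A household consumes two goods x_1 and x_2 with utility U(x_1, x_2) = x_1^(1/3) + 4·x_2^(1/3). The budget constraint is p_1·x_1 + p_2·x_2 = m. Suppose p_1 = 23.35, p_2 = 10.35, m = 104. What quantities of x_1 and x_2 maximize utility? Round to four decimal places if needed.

x_1* = 0.3422, x_2* = 9.2763

From the CES first-order condition, (1/4)·(x_2/x_1)^(2/3) = p_1/p_2.
Solve for the ratio: x_2/x_1 = [4·p_1/p_2]^(1.5).
With the ratio pinned down, the budget gives x_1* = m/(p_1 + p_2·(x_2/x_1)) and x_2* = (x_2/x_1)·x_1*.
Numerically x_2/x_1 = 27.108769, so x_1* = 104/(23.35 + 10.35·27.108769) = 0.3422 and x_2* = 27.108769·0.3422 = 9.2763.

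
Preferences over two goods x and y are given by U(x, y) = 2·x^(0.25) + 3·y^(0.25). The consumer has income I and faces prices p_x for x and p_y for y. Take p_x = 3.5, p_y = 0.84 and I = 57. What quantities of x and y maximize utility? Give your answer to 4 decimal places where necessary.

MRS = MU_x/MU_y = (2/3)·(y/x)^(0.75). Set equal to p_x/p_y.
Solve for the ratio: y/x = [(3/2)·p_x/p_y]^(4/3).
With the ratio pinned down, the budget gives x* = I/(p_x + p_y·(y/x)) and y* = (y/x)·x*.
Numerically y/x = 11.512598, so x* = 57/(3.5 + 0.84·11.512598) = 4.3278 and y* = 11.512598·4.3278 = 49.8245.

x* = 4.3278, y* = 49.8245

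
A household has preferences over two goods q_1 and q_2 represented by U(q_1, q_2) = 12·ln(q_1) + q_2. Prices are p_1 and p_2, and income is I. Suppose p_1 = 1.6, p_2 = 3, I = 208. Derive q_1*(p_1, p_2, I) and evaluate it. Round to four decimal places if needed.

Set MRS = p_1/p_2: (12/q_1)/1 = p_1/p_2.
So q_1*(p_1,p_2) = 12·p_2/p_1, independent of income; and q_2* = (I − 12·p_2)/p_2.
At the given prices: q_1* = 12·3/1.6 = 22.5.

q_1* = 22.5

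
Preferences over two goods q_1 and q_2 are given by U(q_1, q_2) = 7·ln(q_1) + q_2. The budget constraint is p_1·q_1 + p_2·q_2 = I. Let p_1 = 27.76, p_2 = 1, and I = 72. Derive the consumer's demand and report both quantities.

So q_1*(p_1,p_2) = 7·p_2/p_1, independent of income; and q_2* = (I − 7·p_2)/p_2.
At the given prices: q_1* = 7·1/27.76 = 0.2522, and q_2* = 65.

q_1* = 0.2522, q_2* = 65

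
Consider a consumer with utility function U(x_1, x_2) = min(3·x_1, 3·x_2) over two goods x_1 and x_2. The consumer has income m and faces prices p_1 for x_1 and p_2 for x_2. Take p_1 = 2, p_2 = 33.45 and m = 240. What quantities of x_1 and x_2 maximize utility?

Leontief preferences: the optimum is at the kink where x_1/3 = x_2/3, i.e. x_2 = x_1.
Budget: p_1·x_1 + p_2·x_1 = m, so (3·p_1 + 3·p_2)·x_1 = 3·m.
Demand: x_1*(p_1,p_2,m) = 3·m/(3·p_1 + 3·p_2), x_2* = 3·m/(3·p_1 + 3·p_2).
Here 3·2 + 3·33.45 = 106.35, giving x_1* = 6.7701 and x_2* = 6.7701.

x_1* = 6.7701, x_2* = 6.7701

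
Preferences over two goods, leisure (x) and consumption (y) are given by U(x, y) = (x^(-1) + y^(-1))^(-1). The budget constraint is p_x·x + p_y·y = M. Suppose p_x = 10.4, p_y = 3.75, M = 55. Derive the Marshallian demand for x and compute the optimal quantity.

x* = 3.3043

MU_x ∝ x^(-2), MU_y ∝ y^(-2), so MRS = (y/x)^(2) = p_x/p_y.
Hence y/x = (p_x/p_y)^(1/(2)), i.e. raised to the 0.5 power.
With the ratio pinned down, the budget gives x* = M/(p_x + p_y·(y/x)) and y* = (y/x)·x*.
Numerically y/x = 1.665333, so x* = 55/(10.4 + 3.75·1.665333) = 3.3043.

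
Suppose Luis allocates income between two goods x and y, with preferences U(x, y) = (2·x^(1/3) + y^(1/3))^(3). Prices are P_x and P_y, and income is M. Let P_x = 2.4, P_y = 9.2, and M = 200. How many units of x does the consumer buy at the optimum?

MRS = MU_x/MU_y = 2·(y/x)^(2/3). Set equal to P_x/P_y.
Solve for the ratio: y/x = [(1/2)·P_x/P_y]^(1.5).
With the ratio pinned down, the budget gives x* = M/(P_x + P_y·(y/x)) and y* = (y/x)·x*.
Numerically y/x = 0.047108, so x* = 200/(2.4 + 9.2·0.047108) = 70.5868.

x* = 70.5868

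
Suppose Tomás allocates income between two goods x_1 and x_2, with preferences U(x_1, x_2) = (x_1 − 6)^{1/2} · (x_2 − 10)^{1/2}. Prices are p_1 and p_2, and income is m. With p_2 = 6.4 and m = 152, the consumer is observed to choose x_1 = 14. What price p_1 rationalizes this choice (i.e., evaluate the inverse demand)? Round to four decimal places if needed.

MRS = (x_2−10)/(x_1−6). Tangency with p_1/p_2 gives x_2−10 = (p_1/p_2)·(x_1−6).
After buying the subsistence bundle (6, 10), a share 0.5 of the remaining income goes to x_1: x_1* = 6 + 0.5·(m − 6p_1 − 10p_2)/p_1.
Set x_1* = 14 in the demand function and solve for p_1: p_1 = 4.

p_1 = 4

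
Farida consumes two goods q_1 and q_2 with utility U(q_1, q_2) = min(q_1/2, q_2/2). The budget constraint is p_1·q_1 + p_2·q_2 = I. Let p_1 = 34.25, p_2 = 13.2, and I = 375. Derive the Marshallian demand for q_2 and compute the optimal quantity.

q_2* = 7.9031

Leontief preferences: the optimum is at the kink where q_1/2 = q_2/2, i.e. q_2 = q_1.
Budget: p_1·q_1 + p_2·q_1 = I, so (2·p_1 + 2·p_2)·q_1 = 2·I.
Demand: q_1*(p_1,p_2,I) = 2·I/(2·p_1 + 2·p_2), q_2* = 2·I/(2·p_1 + 2·p_2).
Here 2·34.25 + 2·13.2 = 94.9, giving q_2* = 7.9031.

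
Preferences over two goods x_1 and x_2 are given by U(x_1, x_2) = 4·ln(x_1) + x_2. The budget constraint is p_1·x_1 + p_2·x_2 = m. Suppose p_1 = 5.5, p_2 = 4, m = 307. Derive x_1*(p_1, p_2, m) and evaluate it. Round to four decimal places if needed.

MU_x_1 = 4/x_1, MU_x_2 = 1. Tangency: 4/x_1 = p_1/p_2.
So x_1*(p_1,p_2) = 4·p_2/p_1, independent of income; and x_2* = (m − 4·p_2)/p_2.
At the given prices: x_1* = 4·4/5.5 = 2.9091.

x_1* = 2.9091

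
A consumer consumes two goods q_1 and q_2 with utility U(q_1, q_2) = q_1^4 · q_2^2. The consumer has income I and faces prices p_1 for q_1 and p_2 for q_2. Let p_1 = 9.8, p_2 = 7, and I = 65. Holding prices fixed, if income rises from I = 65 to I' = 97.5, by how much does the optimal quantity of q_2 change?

Δq_2* = 1.5476

Demand: q_1*(p_1,p_2,I) = 2/3·I/p_1 and q_2* = 1/3·I/p_2.
At p_1=9.8, p_2=7, I=65: q_2* = 1/3·65/7 = 3.0952.
At I' = 97.5: q_2* = 4.6429. Change: 4.6429 − 3.0952 = 1.5476.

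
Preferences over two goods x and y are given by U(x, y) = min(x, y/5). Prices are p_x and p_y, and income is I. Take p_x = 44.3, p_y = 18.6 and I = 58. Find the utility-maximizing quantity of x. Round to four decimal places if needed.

Leontief preferences: the optimum is at the kink where x/1 = y/5, i.e. y = 5·x.
Budget: p_x·x + p_y·5·x = I, so (p_x + 5·p_y)·x = I.
Demand: x*(p_x,p_y,I) = I/(p_x + 5·p_y), y* = 5·I/(p_x + 5·p_y).
Here 44.3 + 5·18.6 = 137.3, giving x* = 0.4224.

x* = 0.4224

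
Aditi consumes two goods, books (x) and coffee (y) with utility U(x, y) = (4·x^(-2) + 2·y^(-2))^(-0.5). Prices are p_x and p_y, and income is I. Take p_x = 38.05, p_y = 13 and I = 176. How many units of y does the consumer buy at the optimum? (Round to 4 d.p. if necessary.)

MU_x ∝ 4·x^(-3), MU_y ∝ 2·y^(-3), so MRS = 2·(y/x)^(3) = p_x/p_y.
Hence y/x = ((1/2)·p_x/p_y)^(1/(3)), i.e. raised to the 1/3 power.
Substitute y = (y/x)·x into the budget: x* = I/(p_x + p_y·(y/x)).
Numerically y/x = 1.135343, so x* = 176/(38.05 + 13·1.135343) = 3.3327 and y* = 1.135343·3.3327 = 3.7838.

y* = 3.7838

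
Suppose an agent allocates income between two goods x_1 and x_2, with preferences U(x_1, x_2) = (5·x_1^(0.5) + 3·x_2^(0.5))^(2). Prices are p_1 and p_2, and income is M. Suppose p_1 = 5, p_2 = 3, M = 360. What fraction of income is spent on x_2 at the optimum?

From the CES first-order condition, (5/3)·(x_2/x_1)^(0.5) = p_1/p_2.
Hence x_2/x_1 = ((3/5)·p_1/p_2)^(1/(0.5)), i.e. raised to the 2 power.
With the ratio pinned down, the budget gives x_1* = M/(p_1 + p_2·(x_2/x_1)) and x_2* = (x_2/x_1)·x_1*.
Numerically x_2/x_1 = 1, so x_1* = 360/(5 + 3·1) = 45 and x_2* = 1·45 = 45.
Expenditure on x_2: 3·45 = 135; share = 0.375.

share on x_2 = 0.375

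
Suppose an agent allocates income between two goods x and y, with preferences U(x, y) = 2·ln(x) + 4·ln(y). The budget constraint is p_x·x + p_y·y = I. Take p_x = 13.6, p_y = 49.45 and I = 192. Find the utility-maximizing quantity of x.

MU_x/MU_y = (2·y)/(4·x); tangency sets this equal to p_x/p_y.
So 2·p_y·y = 4·p_x·x; combined with the budget, a share 1/3 of income goes to x.
Demand: x*(p_x,p_y,I) = 1/3·I/p_x and y* = 2/3·I/p_y.
At p_x=13.6, p_y=49.45, I=192: x* = 1/3·192/13.6 = 4.7059.

x* = 4.7059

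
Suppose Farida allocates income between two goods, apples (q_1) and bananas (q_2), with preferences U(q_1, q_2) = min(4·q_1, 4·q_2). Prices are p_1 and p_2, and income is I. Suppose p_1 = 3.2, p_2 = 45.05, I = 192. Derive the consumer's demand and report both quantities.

Leontief preferences: the optimum is at the kink where q_1/4 = q_2/4, i.e. q_2 = q_1.
Budget: p_1·q_1 + p_2·q_1 = I, so (4·p_1 + 4·p_2)·q_1 = 4·I.
Demand: q_1*(p_1,p_2,I) = 4·I/(4·p_1 + 4·p_2), q_2* = 4·I/(4·p_1 + 4·p_2).
Here 4·3.2 + 4·45.05 = 193, giving q_1* = 3.9793 and q_2* = 3.9793.

q_1* = 3.9793, q_2* = 3.9793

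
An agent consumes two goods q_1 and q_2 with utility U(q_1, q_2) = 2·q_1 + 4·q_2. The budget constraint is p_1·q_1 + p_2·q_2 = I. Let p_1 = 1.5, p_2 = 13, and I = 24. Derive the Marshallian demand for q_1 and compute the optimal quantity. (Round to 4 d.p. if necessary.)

q_1* = 16

Linear utility — the consumer picks whichever good has higher MU/price: 2/1.5 = 1.3333 vs 4/13 = 0.3077.
q_1 gives more utility per dollar, so spend all income on q_1: q_1* = I/p_1, q_2* = 0.
Numerically: q_1* = 16, q_2* = 0.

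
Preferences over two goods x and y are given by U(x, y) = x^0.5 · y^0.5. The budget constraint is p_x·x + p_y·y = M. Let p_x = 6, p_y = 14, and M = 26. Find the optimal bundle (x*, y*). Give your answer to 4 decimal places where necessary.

x* = 2.1667, y* = 0.9286

The MRS is y/x. Set MRS = p_x/p_y.
Rearranging, p_y·y = p_x·x. Substituting into the budget gives p_x·x·(1 + 1) = M.
Demand: x*(p_x,p_y,M) = 0.5·M/p_x and y* = 0.5·M/p_y.
At p_x=6, p_y=14, M=26: x* = 0.5·26/6 = 2.1667, y* = 0.9286.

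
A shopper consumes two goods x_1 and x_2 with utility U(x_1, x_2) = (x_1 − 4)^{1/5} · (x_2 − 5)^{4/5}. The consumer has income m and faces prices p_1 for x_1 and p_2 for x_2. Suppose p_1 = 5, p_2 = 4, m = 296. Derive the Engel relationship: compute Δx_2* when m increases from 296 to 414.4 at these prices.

Δx_2* = 23.68

MRS = (1/4)·(x_2−5)/(x_1−4). Tangency with p_1/p_2 gives x_2−5 = 4·(p_1/p_2)·(x_1−4).
Substituting into the budget: x_1* = 4 + 0.2·(m − 4·p_1 − 5·p_2)/p_1, and x_2* = 5 + 0.8·(…)/p_2.
Discretionary income = 296 − 4·5 − 5·4 = 256; x_2* = 5 + 0.8·256/4 = 56.2.
At m' = 414.4: x_2* = 79.88. Change: 79.88 − 56.2 = 23.68.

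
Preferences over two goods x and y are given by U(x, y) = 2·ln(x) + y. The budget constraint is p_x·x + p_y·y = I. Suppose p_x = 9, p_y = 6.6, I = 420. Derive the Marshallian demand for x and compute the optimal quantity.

MU_x = 2/x, MU_y = 1. Tangency: 2/x = p_x/p_y.
So x*(p_x,p_y) = 2·p_y/p_x, independent of income; and y* = (I − 2·p_y)/p_y.
At the given prices: x* = 2·6.6/9 = 1.4667.

x* = 1.4667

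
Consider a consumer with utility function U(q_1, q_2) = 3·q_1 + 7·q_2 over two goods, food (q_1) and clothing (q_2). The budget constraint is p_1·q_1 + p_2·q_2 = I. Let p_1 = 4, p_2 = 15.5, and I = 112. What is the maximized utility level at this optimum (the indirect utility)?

V = 84

Perfect substitutes: compare marginal utility per dollar. 3/p_1 vs 7/p_2 → 0.75 vs 0.4516.
q_1 gives more utility per dollar, so spend all income on q_1: q_1* = I/p_1, q_2* = 0.
Numerically: q_1* = 28, q_2* = 0.
Utility at the optimum: U(28, 0) = 84.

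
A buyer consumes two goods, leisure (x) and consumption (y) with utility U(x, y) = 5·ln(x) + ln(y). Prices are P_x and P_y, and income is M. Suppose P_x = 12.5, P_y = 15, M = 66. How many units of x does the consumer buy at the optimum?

Tangency: MRS = 5·y/x = P_x/P_y.
So 5·P_y·y = P_x·x; combined with the budget, a share 5/6 of income goes to x.
Demand: x*(P_x,P_y,M) = 5/6·M/P_x and y* = 1/6·M/P_y.
At P_x=12.5, P_y=15, M=66: x* = 5/6·66/12.5 = 4.4.

x* = 4.4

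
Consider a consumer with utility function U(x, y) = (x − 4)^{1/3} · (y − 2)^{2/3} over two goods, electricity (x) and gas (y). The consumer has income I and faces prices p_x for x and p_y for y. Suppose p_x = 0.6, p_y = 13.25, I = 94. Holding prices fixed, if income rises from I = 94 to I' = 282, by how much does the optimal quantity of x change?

Δx* = 104.4444

After buying the subsistence bundle (4, 2), a share 1/3 of the remaining income goes to x: x* = 4 + 1/3·(I − 4p_x − 2p_y)/p_x.
Discretionary income = 94 − 4·0.6 − 2·13.25 = 65.1; x* = 4 + 1/3·65.1/0.6 = 40.1667.
At I' = 282: x* = 144.6111. Change: 144.6111 − 40.1667 = 104.4444.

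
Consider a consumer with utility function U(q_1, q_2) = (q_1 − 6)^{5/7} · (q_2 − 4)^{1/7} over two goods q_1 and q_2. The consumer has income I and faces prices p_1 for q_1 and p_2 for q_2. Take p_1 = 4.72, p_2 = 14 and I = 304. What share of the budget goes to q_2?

MRS = 5·(q_2−4)/(q_1−6). Tangency with p_1/p_2 gives q_2−4 = (1/5)·(p_1/p_2)·(q_1−6).
After buying the subsistence bundle (6, 4), a share 5/6 of the remaining income goes to q_1: q_1* = 6 + 5/6·(I − 6p_1 − 4p_2)/p_1.
Discretionary income = 304 − 6·4.72 − 4·14 = 219.68; q_1* = 6 + 5/6·219.68/4.72 = 44.7853; q_2* = 4 + 1/6·219.68/14 = 6.6152.
Expenditure on q_2: 14·6.6152 = 92.6133; share = 0.3046.

share on q_2 = 0.3046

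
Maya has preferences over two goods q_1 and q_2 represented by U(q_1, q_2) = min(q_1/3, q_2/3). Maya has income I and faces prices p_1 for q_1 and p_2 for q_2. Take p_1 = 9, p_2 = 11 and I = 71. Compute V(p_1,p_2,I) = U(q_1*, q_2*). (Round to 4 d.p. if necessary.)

With perfect complements, no substitution: consume in ratio q_1:q_2 = 3:3.
Budget: p_1·q_1 + p_2·q_1 = I, so (3·p_1 + 3·p_2)·q_1 = 3·I.
Demand: q_1*(p_1,p_2,I) = 3·I/(3·p_1 + 3·p_2), q_2* = 3·I/(3·p_1 + 3·p_2).
Here 3·9 + 3·11 = 60, giving q_1* = 3.55 and q_2* = 3.55.
Utility at the optimum: U(3.55, 3.55) = 1.1833.

V = 1.1833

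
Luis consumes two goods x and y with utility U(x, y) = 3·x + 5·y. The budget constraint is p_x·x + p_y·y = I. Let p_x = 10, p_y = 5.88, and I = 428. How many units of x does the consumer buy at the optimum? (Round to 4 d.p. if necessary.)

x* = 0

Linear utility — the consumer picks whichever good has higher MU/price: 3/10 = 0.3 vs 5/5.88 = 0.8503.
y gives more utility per dollar, so spend all income on y: y* = I/p_y, x* = 0.
Numerically: x* = 0, y* = 72.7891.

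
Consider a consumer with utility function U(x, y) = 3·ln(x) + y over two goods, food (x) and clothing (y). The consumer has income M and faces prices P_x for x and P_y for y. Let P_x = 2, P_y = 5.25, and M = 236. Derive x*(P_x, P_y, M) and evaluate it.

x* = 7.875

Set MRS = P_x/P_y: (3/x)/1 = P_x/P_y.
So x*(P_x,P_y) = 3·P_y/P_x, independent of income; and y* = (M − 3·P_y)/P_y.
At the given prices: x* = 3·5.25/2 = 7.875.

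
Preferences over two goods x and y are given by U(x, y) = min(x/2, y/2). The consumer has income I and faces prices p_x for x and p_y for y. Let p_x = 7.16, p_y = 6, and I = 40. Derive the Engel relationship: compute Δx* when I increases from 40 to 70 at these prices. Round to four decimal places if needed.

Δx* = 2.2796

Leontief preferences: the optimum is at the kink where x/2 = y/2, i.e. y = x.
Budget: p_x·x + p_y·x = I, so (2·p_x + 2·p_y)·x = 2·I.
Demand: x*(p_x,p_y,I) = 2·I/(2·p_x + 2·p_y), y* = 2·I/(2·p_x + 2·p_y).
Here 2·7.16 + 2·6 = 26.32, giving x* = 3.0395.
At I' = 70: x* = 5.3191. Change: 5.3191 − 3.0395 = 2.2796.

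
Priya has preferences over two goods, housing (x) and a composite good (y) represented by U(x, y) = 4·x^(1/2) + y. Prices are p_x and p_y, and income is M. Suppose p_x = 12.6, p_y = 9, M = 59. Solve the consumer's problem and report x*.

Utility is quasi-linear in y; the FOC for x is 2/√x = p_x/p_y.
Thus x* = (2·p_y/p_x)² — independent of M — with the rest of income spent on y.
Plugging in: x* = (2·9/12.6)² = 2.0408.

x* = 2.0408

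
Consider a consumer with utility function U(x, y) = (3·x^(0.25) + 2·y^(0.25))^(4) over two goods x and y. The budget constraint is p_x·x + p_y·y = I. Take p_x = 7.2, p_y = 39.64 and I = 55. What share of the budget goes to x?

share on x = 0.752

MU_x ∝ 3·x^(-0.75), MU_y ∝ 2·y^(-0.75), so MRS = (3/2)·(y/x)^(0.75) = p_x/p_y.
Solve for the ratio: y/x = [(2/3)·p_x/p_y]^(4/3).
Substitute y = (y/x)·x into the budget: x* = I/(p_x + p_y·(y/x)).
Numerically y/x = 0.059907, so x* = 55/(7.2 + 39.64·0.059907) = 5.7443 and y* = 0.059907·5.7443 = 0.3441.
Expenditure on x: 7.2·5.7443 = 41.359; share = 0.752.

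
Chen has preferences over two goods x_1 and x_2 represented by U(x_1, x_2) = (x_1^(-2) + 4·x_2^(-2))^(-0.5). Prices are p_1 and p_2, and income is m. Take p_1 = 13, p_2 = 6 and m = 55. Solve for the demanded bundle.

x_1* = 2.1718, x_2* = 4.4611

With the ratio pinned down, the budget gives x_1* = m/(p_1 + p_2·(x_2/x_1)) and x_2* = (x_2/x_1)·x_1*.
Numerically x_2/x_1 = 2.05408, so x_1* = 55/(13 + 6·2.05408) = 2.1718 and x_2* = 2.05408·2.1718 = 4.4611.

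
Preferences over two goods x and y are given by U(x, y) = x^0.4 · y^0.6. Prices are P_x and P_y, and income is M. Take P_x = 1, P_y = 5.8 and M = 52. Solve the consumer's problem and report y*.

y* = 5.3793

Demand: x*(P_x,P_y,M) = 0.4·M/P_x and y* = 0.6·M/P_y.
At P_x=1, P_y=5.8, M=52: y* = 0.6·52/5.8 = 5.3793.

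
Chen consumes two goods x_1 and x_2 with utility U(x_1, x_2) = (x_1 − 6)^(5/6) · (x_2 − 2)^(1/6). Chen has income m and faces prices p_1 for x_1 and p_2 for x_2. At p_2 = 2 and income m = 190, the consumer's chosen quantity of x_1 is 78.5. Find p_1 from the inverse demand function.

MRS = 5·(x_2−2)/(x_1−6). Tangency with p_1/p_2 gives x_2−2 = (1/5)·(p_1/p_2)·(x_1−6).
Substituting into the budget: x_1* = 6 + 5/6·(m − 6·p_1 − 2·p_2)/p_1, and x_2* = 2 + 1/6·(…)/p_2.
Set x_1* = 78.5 in the demand function and solve for p_1: p_1 = 2.

p_1 = 2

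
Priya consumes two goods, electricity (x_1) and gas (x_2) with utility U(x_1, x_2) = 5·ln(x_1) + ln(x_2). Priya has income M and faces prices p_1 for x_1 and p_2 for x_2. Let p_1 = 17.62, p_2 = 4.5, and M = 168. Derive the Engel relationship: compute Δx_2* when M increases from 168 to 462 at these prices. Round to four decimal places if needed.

Δx_2* = 10.8889

MU_x_1/MU_x_2 = (5·x_2)/(x_1); tangency sets this equal to p_1/p_2.
Rearranging, p_2·x_2 = (1/5)·p_1·x_1. Substituting into the budget gives p_1·x_1·(1 + (1/5)) = M.
Demand: x_1*(p_1,p_2,M) = 5/6·M/p_1 and x_2* = 1/6·M/p_2.
At p_1=17.62, p_2=4.5, M=168: x_2* = 1/6·168/4.5 = 6.2222.
At M' = 462: x_2* = 17.1111. Change: 17.1111 − 6.2222 = 10.8889.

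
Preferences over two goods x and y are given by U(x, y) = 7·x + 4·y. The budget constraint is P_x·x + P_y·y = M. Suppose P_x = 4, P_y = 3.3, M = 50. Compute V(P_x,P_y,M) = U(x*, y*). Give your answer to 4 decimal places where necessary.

Perfect substitutes: compare marginal utility per dollar. 7/P_x vs 4/P_y → 1.75 vs 1.2121.
x gives more utility per dollar, so spend all income on x: x* = M/P_x, y* = 0.
Numerically: x* = 12.5, y* = 0.
Utility at the optimum: U(12.5, 0) = 87.5.

V = 87.5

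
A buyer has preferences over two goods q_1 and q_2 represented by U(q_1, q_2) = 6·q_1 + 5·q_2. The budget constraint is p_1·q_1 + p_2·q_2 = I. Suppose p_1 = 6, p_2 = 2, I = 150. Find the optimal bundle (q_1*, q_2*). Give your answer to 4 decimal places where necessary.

q_2 gives more utility per dollar, so spend all income on q_2: q_2* = I/p_2, q_1* = 0.
Numerically: q_1* = 0, q_2* = 75.

q_1* = 0, q_2* = 75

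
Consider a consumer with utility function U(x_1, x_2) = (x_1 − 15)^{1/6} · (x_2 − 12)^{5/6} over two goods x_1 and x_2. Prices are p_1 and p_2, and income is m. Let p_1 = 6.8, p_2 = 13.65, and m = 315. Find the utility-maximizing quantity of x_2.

MRS = (1/5)·(x_2−12)/(x_1−15). Tangency with p_1/p_2 gives x_2−12 = 5·(p_1/p_2)·(x_1−15).
Substituting into the budget: x_1* = 15 + 1/6·(m − 15·p_1 − 12·p_2)/p_1, and x_2* = 12 + 5/6·(…)/p_2.
Discretionary income = 315 − 15·6.8 − 12·13.65 = 49.2; x_2* = 12 + 5/6·49.2/13.65 = 15.0037.

x_2* = 15.0037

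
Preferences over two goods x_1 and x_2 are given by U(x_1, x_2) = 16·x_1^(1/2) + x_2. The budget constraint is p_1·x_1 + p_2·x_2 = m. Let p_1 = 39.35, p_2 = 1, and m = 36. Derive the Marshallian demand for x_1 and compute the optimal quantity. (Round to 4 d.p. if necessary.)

Set MRS = p_1/p_2: 8·x_1^(−1/2) = p_1/p_2.
Thus x_1* = (8·p_2/p_1)² — independent of m — with the rest of income spent on x_2.
Plugging in: x_1* = (8·1/39.35)² = 0.0413.

x_1* = 0.0413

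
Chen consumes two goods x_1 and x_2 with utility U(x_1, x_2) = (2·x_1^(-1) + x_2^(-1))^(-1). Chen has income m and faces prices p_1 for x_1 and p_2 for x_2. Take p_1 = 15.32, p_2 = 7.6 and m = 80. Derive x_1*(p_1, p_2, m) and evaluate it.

With the ratio pinned down, the budget gives x_1* = m/(p_1 + p_2·(x_2/x_1)) and x_2* = (x_2/x_1)·x_1*.
Numerically x_2/x_1 = 1.00394, so x_1* = 80/(15.32 + 7.6·1.00394) = 3.4858.

x_1* = 3.4858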